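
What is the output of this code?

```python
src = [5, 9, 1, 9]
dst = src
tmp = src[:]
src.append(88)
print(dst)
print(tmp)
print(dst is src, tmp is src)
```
[5, 9, 1, 9, 88]
[5, 9, 1, 9]
True False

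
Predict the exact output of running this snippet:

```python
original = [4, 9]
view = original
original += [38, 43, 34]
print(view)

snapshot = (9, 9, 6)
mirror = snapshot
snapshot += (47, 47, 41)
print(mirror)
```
[4, 9, 38, 43, 34]
(9, 9, 6)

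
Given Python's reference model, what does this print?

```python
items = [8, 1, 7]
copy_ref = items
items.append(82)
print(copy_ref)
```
[8, 1, 7, 82]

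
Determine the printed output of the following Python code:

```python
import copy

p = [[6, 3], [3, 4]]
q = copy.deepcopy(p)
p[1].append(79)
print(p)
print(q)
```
[[6, 3], [3, 4, 79]]
[[6, 3], [3, 4]]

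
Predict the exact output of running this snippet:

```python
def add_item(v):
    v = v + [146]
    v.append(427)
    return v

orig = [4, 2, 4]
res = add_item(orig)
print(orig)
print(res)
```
[4, 2, 4]
[4, 2, 4, 146, 427]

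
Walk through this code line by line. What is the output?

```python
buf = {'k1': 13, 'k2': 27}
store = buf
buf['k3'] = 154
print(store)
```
{'k1': 13, 'k2': 27, 'k3': 154}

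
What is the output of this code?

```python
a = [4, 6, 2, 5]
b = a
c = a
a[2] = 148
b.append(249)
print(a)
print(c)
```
[4, 6, 148, 5, 249]
[4, 6, 148, 5, 249]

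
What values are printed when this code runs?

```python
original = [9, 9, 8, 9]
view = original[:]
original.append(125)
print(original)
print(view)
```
[9, 9, 8, 9, 125]
[9, 9, 8, 9]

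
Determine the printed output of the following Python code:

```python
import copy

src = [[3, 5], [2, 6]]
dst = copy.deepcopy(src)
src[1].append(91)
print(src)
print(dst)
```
[[3, 5], [2, 6, 91]]
[[3, 5], [2, 6]]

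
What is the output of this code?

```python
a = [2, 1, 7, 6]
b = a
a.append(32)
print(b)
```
[2, 1, 7, 6, 32]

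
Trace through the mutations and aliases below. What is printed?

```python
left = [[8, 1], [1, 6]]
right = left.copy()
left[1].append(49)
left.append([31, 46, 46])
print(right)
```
[[8, 1], [1, 6, 49]]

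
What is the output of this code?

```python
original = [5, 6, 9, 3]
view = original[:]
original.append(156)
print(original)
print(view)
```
[5, 6, 9, 3, 156]
[5, 6, 9, 3]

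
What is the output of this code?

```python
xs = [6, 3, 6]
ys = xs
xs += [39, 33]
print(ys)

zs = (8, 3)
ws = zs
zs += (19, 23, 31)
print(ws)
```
[6, 3, 6, 39, 33]
(8, 3)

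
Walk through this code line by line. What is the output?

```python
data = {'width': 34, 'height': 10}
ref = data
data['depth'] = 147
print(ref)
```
{'width': 34, 'height': 10, 'depth': 147}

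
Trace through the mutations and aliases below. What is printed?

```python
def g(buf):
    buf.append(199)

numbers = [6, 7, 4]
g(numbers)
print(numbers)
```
[6, 7, 4, 199]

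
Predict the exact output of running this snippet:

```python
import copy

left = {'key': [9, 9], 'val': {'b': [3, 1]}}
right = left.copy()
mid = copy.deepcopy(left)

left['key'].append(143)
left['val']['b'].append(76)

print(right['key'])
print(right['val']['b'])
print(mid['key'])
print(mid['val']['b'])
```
[9, 9, 143]
[3, 1, 76]
[9, 9]
[3, 1]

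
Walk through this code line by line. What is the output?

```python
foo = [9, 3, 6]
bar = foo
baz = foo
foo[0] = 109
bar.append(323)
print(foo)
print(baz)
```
[109, 3, 6, 323]
[109, 3, 6, 323]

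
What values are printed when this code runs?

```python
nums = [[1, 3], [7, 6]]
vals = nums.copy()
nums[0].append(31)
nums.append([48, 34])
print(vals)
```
[[1, 3, 31], [7, 6]]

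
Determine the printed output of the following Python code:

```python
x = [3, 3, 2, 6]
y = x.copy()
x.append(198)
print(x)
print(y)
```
[3, 3, 2, 6, 198]
[3, 3, 2, 6]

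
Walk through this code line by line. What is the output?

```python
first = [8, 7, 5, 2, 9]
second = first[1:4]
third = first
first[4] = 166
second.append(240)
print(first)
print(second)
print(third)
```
[8, 7, 5, 2, 166]
[7, 5, 2, 240]
[8, 7, 5, 2, 166]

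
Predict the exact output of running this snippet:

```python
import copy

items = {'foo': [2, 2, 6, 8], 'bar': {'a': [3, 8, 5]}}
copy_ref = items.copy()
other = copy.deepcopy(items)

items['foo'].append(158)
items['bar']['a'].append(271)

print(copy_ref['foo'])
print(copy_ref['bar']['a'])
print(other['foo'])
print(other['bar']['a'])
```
[2, 2, 6, 8, 158]
[3, 8, 5, 271]
[2, 2, 6, 8]
[3, 8, 5]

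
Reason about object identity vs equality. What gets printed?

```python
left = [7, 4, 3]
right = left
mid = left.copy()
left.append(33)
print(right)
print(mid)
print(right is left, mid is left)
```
[7, 4, 3, 33]
[7, 4, 3]
True False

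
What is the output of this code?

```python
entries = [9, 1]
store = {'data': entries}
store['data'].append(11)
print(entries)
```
[9, 1, 11]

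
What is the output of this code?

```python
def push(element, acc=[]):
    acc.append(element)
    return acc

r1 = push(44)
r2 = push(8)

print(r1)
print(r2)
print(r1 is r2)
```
[44, 8]
[44, 8]
True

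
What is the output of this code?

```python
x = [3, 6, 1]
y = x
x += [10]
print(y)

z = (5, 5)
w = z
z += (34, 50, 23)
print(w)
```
[3, 6, 1, 10]
(5, 5)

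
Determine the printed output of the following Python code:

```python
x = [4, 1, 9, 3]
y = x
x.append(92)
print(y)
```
[4, 1, 9, 3, 92]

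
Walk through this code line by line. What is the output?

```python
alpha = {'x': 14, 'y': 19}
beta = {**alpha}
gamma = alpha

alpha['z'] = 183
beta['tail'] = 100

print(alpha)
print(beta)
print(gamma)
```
{'x': 14, 'y': 19, 'z': 183}
{'x': 14, 'y': 19, 'tail': 100}
{'x': 14, 'y': 19, 'z': 183}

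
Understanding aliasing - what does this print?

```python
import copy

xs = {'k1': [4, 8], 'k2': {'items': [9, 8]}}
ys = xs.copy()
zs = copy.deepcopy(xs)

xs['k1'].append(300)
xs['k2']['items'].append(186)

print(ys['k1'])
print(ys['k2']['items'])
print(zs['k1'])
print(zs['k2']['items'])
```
[4, 8, 300]
[9, 8, 186]
[4, 8]
[9, 8]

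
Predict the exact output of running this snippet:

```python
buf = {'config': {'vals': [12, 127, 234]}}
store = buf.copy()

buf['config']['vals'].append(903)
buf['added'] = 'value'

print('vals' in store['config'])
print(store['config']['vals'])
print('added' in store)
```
True
[12, 127, 234, 903]
False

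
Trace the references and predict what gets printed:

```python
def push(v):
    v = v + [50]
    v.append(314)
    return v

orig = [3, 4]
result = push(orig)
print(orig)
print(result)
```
[3, 4]
[3, 4, 50, 314]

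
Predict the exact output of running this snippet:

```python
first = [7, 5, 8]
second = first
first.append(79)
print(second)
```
[7, 5, 8, 79]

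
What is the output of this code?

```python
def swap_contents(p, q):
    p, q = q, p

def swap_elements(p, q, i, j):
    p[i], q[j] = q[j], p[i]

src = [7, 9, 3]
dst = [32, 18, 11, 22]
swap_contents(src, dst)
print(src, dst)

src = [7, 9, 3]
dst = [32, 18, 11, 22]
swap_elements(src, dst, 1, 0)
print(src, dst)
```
[7, 9, 3] [32, 18, 11, 22]
[7, 32, 3] [9, 18, 11, 22]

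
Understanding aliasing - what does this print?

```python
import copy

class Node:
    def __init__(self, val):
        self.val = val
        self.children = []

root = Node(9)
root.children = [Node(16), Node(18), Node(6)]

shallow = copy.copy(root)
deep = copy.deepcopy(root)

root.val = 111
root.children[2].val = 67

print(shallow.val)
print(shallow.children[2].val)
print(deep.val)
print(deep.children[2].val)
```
9
67
9
6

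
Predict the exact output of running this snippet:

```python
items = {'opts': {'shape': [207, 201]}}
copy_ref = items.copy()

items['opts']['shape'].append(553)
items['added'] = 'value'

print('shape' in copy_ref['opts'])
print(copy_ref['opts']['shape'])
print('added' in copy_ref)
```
True
[207, 201, 553]
False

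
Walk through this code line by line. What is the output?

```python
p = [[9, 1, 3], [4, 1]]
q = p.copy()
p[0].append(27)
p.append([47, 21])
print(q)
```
[[9, 1, 3, 27], [4, 1]]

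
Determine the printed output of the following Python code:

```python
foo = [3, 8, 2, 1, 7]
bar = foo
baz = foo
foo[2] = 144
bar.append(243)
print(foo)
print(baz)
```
[3, 8, 144, 1, 7, 243]
[3, 8, 144, 1, 7, 243]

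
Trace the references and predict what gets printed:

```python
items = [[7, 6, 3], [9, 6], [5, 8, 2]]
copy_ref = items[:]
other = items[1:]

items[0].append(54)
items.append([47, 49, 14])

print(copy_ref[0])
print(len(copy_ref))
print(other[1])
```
[7, 6, 3, 54]
3
[5, 8, 2]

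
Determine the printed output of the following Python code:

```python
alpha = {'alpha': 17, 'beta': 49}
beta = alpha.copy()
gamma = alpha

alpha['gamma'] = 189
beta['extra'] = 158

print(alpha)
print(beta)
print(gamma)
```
{'alpha': 17, 'beta': 49, 'gamma': 189}
{'alpha': 17, 'beta': 49, 'extra': 158}
{'alpha': 17, 'beta': 49, 'gamma': 189}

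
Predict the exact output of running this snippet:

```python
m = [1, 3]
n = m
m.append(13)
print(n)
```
[1, 3, 13]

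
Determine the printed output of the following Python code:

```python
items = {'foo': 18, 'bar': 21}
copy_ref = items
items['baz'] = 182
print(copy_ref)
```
{'foo': 18, 'bar': 21, 'baz': 182}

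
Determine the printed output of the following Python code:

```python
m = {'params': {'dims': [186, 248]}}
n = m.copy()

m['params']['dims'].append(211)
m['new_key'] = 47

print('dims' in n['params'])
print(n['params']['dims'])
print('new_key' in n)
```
True
[186, 248, 211]
False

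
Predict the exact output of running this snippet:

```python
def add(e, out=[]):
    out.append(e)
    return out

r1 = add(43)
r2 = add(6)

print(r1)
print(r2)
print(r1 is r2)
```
[43, 6]
[43, 6]
True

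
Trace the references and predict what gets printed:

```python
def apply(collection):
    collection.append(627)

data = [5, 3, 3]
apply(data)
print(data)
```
[5, 3, 3, 627]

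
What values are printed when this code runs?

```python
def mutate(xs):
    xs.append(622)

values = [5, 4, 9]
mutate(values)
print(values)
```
[5, 4, 9, 622]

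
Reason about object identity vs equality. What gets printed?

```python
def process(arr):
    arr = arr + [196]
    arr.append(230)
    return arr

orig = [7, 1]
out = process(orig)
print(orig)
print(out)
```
[7, 1]
[7, 1, 196, 230]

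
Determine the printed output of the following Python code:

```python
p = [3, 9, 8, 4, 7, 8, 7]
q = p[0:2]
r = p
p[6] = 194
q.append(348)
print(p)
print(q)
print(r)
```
[3, 9, 8, 4, 7, 8, 194]
[3, 9, 348]
[3, 9, 8, 4, 7, 8, 194]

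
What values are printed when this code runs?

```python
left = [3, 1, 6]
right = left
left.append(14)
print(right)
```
[3, 1, 6, 14]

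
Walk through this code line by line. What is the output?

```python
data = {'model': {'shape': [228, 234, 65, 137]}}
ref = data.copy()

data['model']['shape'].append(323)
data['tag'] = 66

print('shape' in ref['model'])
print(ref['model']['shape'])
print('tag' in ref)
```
True
[228, 234, 65, 137, 323]
False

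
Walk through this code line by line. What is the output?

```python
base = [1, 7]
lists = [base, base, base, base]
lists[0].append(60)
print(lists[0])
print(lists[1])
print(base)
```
[1, 7, 60]
[1, 7, 60]
[1, 7, 60]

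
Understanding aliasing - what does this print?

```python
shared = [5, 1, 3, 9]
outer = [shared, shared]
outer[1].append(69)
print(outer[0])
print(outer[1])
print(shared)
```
[5, 1, 3, 9, 69]
[5, 1, 3, 9, 69]
[5, 1, 3, 9, 69]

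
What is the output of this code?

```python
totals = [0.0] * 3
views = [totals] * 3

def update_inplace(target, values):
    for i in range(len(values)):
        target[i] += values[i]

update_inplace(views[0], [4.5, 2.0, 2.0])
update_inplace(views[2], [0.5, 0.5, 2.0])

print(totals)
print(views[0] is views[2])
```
[5.0, 2.5, 4.0]
True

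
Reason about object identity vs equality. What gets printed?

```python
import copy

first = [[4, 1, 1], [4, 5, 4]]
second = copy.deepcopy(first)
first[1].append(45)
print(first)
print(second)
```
[[4, 1, 1], [4, 5, 4, 45]]
[[4, 1, 1], [4, 5, 4]]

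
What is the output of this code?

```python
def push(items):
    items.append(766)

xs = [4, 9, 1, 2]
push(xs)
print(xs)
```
[4, 9, 1, 2, 766]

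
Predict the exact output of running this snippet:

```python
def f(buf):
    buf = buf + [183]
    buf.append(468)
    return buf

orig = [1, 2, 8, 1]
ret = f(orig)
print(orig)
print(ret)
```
[1, 2, 8, 1]
[1, 2, 8, 1, 183, 468]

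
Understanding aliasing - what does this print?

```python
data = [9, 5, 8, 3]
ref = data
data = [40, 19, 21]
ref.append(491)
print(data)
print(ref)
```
[40, 19, 21]
[9, 5, 8, 3, 491]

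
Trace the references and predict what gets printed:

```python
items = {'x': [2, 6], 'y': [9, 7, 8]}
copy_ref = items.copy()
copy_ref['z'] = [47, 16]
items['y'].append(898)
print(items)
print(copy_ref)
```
{'x': [2, 6], 'y': [9, 7, 8, 898]}
{'x': [2, 6], 'y': [9, 7, 8, 898], 'z': [47, 16]}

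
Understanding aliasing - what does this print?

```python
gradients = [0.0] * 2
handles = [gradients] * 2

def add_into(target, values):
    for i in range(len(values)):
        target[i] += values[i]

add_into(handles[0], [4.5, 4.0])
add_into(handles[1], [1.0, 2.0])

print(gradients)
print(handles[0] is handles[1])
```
[5.5, 6.0]
True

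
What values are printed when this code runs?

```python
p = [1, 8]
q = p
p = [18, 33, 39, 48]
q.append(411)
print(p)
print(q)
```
[18, 33, 39, 48]
[1, 8, 411]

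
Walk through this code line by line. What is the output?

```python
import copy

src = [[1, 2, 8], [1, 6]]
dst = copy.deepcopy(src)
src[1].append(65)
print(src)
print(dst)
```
[[1, 2, 8], [1, 6, 65]]
[[1, 2, 8], [1, 6]]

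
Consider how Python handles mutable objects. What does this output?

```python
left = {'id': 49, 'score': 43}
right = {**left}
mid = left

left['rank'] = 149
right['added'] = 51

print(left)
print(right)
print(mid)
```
{'id': 49, 'score': 43, 'rank': 149}
{'id': 49, 'score': 43, 'added': 51}
{'id': 49, 'score': 43, 'rank': 149}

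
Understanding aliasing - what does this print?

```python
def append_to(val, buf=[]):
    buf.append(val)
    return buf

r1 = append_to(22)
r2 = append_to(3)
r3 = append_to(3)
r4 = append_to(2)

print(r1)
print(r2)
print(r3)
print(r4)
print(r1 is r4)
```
[22, 3, 3, 2]
[22, 3, 3, 2]
[22, 3, 3, 2]
[22, 3, 3, 2]
True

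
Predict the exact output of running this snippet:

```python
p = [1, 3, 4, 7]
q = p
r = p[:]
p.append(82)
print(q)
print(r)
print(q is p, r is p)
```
[1, 3, 4, 7, 82]
[1, 3, 4, 7]
True False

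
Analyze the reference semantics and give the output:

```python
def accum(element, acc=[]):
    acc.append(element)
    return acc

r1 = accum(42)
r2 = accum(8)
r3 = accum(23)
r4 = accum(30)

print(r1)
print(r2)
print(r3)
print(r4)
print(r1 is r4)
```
[42, 8, 23, 30]
[42, 8, 23, 30]
[42, 8, 23, 30]
[42, 8, 23, 30]
True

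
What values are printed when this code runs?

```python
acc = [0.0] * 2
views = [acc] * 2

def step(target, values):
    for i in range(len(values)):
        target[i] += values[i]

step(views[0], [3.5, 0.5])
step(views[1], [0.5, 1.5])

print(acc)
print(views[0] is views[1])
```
[4.0, 2.0]
True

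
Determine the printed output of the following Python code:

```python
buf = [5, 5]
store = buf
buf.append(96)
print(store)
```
[5, 5, 96]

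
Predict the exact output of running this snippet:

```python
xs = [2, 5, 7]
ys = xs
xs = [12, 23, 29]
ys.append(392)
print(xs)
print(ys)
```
[12, 23, 29]
[2, 5, 7, 392]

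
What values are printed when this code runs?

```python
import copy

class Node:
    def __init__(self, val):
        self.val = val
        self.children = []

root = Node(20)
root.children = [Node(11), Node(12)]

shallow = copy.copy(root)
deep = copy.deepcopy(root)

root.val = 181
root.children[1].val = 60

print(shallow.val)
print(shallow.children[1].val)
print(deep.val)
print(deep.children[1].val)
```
20
60
20
12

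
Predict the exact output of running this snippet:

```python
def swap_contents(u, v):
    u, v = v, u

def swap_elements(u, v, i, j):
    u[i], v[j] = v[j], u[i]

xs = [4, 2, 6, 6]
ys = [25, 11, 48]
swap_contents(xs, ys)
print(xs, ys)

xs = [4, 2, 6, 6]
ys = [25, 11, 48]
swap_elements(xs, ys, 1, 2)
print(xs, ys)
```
[4, 2, 6, 6] [25, 11, 48]
[4, 48, 6, 6] [25, 11, 2]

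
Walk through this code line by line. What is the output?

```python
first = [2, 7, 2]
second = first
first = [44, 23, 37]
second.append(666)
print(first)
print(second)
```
[44, 23, 37]
[2, 7, 2, 666]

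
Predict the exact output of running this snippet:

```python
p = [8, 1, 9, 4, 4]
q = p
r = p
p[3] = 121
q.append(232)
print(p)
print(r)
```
[8, 1, 9, 121, 4, 232]
[8, 1, 9, 121, 4, 232]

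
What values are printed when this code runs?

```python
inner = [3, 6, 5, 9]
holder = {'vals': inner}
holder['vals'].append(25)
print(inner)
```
[3, 6, 5, 9, 25]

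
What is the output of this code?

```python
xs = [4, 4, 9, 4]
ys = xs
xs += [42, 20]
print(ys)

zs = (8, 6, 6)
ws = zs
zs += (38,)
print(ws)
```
[4, 4, 9, 4, 42, 20]
(8, 6, 6)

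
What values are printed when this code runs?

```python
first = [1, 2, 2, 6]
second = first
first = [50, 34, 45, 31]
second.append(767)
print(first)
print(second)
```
[50, 34, 45, 31]
[1, 2, 2, 6, 767]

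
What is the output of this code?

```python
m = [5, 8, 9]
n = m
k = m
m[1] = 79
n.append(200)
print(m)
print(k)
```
[5, 79, 9, 200]
[5, 79, 9, 200]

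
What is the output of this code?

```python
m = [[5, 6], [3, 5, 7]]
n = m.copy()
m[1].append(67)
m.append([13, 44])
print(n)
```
[[5, 6], [3, 5, 7, 67]]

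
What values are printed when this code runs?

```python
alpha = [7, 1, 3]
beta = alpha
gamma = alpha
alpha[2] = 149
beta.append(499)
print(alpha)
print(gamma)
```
[7, 1, 149, 499]
[7, 1, 149, 499]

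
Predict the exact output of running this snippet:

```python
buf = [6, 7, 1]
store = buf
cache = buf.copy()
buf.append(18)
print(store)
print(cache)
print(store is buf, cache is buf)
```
[6, 7, 1, 18]
[6, 7, 1]
True False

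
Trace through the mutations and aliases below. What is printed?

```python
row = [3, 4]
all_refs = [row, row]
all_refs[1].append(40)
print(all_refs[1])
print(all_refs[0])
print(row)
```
[3, 4, 40]
[3, 4, 40]
[3, 4, 40]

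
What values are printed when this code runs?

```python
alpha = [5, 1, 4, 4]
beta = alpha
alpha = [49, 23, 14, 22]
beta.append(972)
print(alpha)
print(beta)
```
[49, 23, 14, 22]
[5, 1, 4, 4, 972]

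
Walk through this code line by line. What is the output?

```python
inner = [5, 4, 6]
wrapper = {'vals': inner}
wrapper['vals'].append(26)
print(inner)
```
[5, 4, 6, 26]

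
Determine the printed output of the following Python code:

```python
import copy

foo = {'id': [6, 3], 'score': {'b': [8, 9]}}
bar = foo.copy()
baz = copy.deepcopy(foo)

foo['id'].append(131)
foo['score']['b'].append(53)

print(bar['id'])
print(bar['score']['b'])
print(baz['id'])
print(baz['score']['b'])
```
[6, 3, 131]
[8, 9, 53]
[6, 3]
[8, 9]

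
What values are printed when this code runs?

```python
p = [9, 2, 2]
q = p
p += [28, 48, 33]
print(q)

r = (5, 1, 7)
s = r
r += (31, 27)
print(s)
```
[9, 2, 2, 28, 48, 33]
(5, 1, 7)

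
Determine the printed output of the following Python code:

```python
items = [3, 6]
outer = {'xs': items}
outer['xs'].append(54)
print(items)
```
[3, 6, 54]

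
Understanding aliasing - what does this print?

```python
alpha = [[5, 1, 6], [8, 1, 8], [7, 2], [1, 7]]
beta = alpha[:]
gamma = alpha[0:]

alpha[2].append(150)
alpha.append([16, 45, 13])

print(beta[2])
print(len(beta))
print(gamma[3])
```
[7, 2, 150]
4
[1, 7]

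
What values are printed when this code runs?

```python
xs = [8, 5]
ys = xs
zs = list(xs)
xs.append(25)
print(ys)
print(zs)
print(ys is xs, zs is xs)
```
[8, 5, 25]
[8, 5]
True False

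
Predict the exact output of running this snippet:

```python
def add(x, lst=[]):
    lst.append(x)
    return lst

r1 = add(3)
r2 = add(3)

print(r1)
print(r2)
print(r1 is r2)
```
[3, 3]
[3, 3]
True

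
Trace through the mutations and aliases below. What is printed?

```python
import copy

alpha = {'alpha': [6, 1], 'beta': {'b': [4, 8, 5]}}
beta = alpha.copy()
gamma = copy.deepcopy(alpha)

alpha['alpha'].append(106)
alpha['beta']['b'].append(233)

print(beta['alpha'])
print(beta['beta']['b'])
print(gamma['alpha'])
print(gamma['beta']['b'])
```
[6, 1, 106]
[4, 8, 5, 233]
[6, 1]
[4, 8, 5]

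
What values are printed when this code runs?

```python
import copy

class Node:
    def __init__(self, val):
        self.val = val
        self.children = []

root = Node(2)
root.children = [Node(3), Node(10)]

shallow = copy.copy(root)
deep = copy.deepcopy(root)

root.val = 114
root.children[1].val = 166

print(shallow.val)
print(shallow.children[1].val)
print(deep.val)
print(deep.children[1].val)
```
2
166
2
10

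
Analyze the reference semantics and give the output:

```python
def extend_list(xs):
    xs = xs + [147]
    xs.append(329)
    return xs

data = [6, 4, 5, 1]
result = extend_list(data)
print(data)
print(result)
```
[6, 4, 5, 1]
[6, 4, 5, 1, 147, 329]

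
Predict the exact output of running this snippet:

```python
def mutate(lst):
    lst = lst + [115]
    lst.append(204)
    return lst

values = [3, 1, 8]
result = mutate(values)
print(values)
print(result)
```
[3, 1, 8]
[3, 1, 8, 115, 204]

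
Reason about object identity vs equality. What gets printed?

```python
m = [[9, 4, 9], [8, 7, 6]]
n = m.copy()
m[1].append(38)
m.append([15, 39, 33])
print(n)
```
[[9, 4, 9], [8, 7, 6, 38]]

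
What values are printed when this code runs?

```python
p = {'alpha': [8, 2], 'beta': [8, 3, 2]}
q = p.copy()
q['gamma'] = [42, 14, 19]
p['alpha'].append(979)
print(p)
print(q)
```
{'alpha': [8, 2, 979], 'beta': [8, 3, 2]}
{'alpha': [8, 2, 979], 'beta': [8, 3, 2], 'gamma': [42, 14, 19]}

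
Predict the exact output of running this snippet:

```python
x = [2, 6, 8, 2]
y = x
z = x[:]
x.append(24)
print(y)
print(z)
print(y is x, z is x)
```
[2, 6, 8, 2, 24]
[2, 6, 8, 2]
True False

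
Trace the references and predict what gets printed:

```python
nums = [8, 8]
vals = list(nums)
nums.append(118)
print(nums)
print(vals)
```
[8, 8, 118]
[8, 8]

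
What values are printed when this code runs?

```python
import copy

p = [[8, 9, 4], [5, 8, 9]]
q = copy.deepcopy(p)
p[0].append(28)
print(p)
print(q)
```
[[8, 9, 4, 28], [5, 8, 9]]
[[8, 9, 4], [5, 8, 9]]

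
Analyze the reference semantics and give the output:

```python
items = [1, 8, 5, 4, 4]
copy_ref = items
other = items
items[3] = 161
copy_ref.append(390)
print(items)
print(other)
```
[1, 8, 5, 161, 4, 390]
[1, 8, 5, 161, 4, 390]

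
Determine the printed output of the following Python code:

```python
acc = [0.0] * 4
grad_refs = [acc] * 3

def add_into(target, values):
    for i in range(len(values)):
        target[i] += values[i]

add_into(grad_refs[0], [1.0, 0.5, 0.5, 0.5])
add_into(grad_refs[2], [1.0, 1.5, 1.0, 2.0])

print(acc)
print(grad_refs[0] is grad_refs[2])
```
[2.0, 2.0, 1.5, 2.5]
True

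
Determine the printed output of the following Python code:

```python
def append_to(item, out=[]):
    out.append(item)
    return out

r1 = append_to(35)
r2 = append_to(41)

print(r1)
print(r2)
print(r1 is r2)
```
[35, 41]
[35, 41]
True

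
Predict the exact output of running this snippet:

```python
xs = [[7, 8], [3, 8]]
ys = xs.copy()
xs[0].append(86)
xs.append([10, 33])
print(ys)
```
[[7, 8, 86], [3, 8]]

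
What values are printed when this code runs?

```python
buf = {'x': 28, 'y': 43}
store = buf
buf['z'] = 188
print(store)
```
{'x': 28, 'y': 43, 'z': 188}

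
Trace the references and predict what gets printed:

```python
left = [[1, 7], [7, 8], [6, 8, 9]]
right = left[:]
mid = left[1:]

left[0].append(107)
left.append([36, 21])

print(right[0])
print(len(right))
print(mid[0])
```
[1, 7, 107]
3
[7, 8]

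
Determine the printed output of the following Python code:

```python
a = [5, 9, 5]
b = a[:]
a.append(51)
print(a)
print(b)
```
[5, 9, 5, 51]
[5, 9, 5]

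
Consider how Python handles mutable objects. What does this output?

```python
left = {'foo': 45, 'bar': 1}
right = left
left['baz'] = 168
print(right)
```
{'foo': 45, 'bar': 1, 'baz': 168}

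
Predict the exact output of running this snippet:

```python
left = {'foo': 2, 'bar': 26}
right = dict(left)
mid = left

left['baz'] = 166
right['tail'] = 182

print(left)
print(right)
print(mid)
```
{'foo': 2, 'bar': 26, 'baz': 166}
{'foo': 2, 'bar': 26, 'tail': 182}
{'foo': 2, 'bar': 26, 'baz': 166}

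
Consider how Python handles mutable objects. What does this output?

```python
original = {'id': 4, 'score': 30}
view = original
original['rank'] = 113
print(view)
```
{'id': 4, 'score': 30, 'rank': 113}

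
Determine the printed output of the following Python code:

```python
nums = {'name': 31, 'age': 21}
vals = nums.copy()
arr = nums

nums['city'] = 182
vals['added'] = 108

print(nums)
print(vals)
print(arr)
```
{'name': 31, 'age': 21, 'city': 182}
{'name': 31, 'age': 21, 'added': 108}
{'name': 31, 'age': 21, 'city': 182}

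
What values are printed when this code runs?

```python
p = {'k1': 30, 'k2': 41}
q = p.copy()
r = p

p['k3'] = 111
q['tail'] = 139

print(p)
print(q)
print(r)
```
{'k1': 30, 'k2': 41, 'k3': 111}
{'k1': 30, 'k2': 41, 'tail': 139}
{'k1': 30, 'k2': 41, 'k3': 111}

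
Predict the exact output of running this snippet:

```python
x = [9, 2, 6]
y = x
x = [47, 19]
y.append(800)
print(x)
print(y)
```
[47, 19]
[9, 2, 6, 800]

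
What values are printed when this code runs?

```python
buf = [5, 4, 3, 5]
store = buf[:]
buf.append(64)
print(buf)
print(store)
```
[5, 4, 3, 5, 64]
[5, 4, 3, 5]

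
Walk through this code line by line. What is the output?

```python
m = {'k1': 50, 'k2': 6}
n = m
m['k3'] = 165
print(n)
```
{'k1': 50, 'k2': 6, 'k3': 165}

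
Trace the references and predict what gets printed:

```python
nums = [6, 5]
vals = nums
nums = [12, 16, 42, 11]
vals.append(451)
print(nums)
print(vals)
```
[12, 16, 42, 11]
[6, 5, 451]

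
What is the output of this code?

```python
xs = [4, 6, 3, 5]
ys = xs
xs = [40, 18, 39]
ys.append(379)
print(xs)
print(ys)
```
[40, 18, 39]
[4, 6, 3, 5, 379]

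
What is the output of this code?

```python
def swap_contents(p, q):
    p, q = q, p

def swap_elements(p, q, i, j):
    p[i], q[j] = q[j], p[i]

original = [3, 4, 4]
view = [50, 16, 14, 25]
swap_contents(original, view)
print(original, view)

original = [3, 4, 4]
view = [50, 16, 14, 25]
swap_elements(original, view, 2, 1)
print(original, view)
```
[3, 4, 4] [50, 16, 14, 25]
[3, 4, 16] [50, 4, 14, 25]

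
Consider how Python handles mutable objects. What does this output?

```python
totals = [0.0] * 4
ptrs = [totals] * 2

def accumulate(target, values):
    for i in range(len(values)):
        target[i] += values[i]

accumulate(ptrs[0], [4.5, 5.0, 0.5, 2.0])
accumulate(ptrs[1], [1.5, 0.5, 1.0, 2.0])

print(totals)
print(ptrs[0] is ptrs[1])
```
[6.0, 5.5, 1.5, 4.0]
True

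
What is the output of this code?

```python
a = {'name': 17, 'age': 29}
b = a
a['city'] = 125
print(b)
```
{'name': 17, 'age': 29, 'city': 125}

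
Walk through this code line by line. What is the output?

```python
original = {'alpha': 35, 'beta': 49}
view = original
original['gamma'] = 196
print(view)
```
{'alpha': 35, 'beta': 49, 'gamma': 196}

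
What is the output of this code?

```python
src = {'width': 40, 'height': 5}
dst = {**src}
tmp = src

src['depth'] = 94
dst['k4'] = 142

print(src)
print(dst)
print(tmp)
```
{'width': 40, 'height': 5, 'depth': 94}
{'width': 40, 'height': 5, 'k4': 142}
{'width': 40, 'height': 5, 'depth': 94}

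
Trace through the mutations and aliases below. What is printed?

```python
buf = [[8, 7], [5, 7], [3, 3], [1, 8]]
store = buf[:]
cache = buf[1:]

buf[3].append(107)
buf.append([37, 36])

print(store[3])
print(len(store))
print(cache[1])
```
[1, 8, 107]
4
[3, 3]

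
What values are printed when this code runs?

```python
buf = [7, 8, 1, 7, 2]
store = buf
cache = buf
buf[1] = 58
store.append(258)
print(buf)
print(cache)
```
[7, 58, 1, 7, 2, 258]
[7, 58, 1, 7, 2, 258]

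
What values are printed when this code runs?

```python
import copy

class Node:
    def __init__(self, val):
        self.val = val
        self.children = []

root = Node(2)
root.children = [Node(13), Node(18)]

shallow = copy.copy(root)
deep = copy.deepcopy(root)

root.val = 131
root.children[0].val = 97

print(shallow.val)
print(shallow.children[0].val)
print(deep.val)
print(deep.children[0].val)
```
2
97
2
13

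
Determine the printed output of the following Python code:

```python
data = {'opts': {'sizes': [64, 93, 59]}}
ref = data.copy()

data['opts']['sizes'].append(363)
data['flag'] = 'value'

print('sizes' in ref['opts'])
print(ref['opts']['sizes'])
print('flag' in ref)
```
True
[64, 93, 59, 363]
False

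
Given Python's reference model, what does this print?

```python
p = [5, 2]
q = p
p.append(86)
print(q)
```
[5, 2, 86]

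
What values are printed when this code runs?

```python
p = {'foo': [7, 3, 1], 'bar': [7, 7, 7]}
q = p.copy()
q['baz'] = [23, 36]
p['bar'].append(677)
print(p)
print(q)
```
{'foo': [7, 3, 1], 'bar': [7, 7, 7, 677]}
{'foo': [7, 3, 1], 'bar': [7, 7, 7, 677], 'baz': [23, 36]}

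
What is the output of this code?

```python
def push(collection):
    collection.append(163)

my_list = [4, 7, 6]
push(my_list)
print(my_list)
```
[4, 7, 6, 163]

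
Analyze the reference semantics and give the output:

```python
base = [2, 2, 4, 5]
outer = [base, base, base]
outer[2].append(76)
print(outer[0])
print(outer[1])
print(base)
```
[2, 2, 4, 5, 76]
[2, 2, 4, 5, 76]
[2, 2, 4, 5, 76]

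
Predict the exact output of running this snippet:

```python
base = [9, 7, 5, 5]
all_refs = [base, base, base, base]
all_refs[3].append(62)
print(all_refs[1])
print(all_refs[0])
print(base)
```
[9, 7, 5, 5, 62]
[9, 7, 5, 5, 62]
[9, 7, 5, 5, 62]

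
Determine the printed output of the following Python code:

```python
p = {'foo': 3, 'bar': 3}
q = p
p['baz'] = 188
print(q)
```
{'foo': 3, 'bar': 3, 'baz': 188}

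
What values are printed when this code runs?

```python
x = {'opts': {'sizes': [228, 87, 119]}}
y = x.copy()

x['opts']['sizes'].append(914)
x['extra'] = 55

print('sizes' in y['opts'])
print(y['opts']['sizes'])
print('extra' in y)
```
True
[228, 87, 119, 914]
False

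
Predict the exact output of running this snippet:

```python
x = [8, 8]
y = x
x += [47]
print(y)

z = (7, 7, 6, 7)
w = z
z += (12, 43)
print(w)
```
[8, 8, 47]
(7, 7, 6, 7)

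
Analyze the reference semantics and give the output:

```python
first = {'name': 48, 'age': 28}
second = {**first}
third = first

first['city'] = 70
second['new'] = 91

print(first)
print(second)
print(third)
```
{'name': 48, 'age': 28, 'city': 70}
{'name': 48, 'age': 28, 'new': 91}
{'name': 48, 'age': 28, 'city': 70}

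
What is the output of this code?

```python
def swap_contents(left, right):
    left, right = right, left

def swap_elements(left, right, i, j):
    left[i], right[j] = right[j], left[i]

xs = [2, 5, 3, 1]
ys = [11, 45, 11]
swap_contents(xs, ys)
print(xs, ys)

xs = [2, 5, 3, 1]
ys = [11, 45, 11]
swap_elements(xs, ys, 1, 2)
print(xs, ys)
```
[2, 5, 3, 1] [11, 45, 11]
[2, 11, 3, 1] [11, 45, 5]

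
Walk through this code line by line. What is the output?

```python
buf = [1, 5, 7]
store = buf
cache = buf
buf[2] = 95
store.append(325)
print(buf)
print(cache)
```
[1, 5, 95, 325]
[1, 5, 95, 325]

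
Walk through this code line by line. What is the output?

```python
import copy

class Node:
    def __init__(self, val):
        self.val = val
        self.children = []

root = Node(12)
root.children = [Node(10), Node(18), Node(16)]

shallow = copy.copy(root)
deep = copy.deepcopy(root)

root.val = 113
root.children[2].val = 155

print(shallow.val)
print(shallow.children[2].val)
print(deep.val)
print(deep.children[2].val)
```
12
155
12
16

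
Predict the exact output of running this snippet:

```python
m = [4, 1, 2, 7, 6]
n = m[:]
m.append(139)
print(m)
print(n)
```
[4, 1, 2, 7, 6, 139]
[4, 1, 2, 7, 6]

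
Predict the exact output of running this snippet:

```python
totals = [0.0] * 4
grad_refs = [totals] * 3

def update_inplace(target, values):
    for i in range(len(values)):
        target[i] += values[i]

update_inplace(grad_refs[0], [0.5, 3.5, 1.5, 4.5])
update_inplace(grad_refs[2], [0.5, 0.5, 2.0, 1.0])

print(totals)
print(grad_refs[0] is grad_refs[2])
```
[1.0, 4.0, 3.5, 5.5]
True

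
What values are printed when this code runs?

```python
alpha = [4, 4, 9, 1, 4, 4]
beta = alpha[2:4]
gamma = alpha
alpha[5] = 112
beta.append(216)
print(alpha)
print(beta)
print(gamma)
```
[4, 4, 9, 1, 4, 112]
[9, 1, 216]
[4, 4, 9, 1, 4, 112]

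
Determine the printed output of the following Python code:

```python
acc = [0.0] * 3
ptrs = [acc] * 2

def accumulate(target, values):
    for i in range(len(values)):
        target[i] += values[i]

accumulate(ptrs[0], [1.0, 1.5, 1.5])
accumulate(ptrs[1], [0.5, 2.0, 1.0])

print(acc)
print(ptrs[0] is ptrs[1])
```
[1.5, 3.5, 2.5]
True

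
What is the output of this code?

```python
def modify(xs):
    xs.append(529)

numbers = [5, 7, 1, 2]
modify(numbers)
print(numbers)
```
[5, 7, 1, 2, 529]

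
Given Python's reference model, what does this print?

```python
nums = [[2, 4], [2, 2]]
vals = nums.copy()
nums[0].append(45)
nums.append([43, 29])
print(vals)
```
[[2, 4, 45], [2, 2]]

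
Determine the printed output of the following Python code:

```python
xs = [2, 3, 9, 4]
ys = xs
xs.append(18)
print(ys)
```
[2, 3, 9, 4, 18]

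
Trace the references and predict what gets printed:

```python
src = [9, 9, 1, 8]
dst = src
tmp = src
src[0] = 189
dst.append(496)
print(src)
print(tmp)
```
[189, 9, 1, 8, 496]
[189, 9, 1, 8, 496]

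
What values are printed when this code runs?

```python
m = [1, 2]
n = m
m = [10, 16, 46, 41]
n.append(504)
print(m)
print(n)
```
[10, 16, 46, 41]
[1, 2, 504]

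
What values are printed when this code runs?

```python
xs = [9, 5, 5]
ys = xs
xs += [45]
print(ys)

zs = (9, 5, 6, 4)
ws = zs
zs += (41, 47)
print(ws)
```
[9, 5, 5, 45]
(9, 5, 6, 4)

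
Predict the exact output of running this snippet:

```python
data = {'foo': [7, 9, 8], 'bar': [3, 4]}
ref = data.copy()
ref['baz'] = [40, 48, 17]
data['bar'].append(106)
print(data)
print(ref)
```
{'foo': [7, 9, 8], 'bar': [3, 4, 106]}
{'foo': [7, 9, 8], 'bar': [3, 4, 106], 'baz': [40, 48, 17]}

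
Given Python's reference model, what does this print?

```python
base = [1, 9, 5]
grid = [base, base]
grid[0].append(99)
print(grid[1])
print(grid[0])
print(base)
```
[1, 9, 5, 99]
[1, 9, 5, 99]
[1, 9, 5, 99]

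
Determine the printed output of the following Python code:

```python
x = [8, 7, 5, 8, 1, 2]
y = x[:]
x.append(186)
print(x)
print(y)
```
[8, 7, 5, 8, 1, 2, 186]
[8, 7, 5, 8, 1, 2]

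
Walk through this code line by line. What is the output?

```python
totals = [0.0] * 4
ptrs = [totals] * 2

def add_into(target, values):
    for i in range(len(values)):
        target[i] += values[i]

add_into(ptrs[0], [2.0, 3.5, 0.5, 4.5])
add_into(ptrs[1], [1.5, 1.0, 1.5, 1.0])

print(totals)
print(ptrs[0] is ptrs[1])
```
[3.5, 4.5, 2.0, 5.5]
True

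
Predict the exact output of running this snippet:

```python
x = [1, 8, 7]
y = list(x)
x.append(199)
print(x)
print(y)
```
[1, 8, 7, 199]
[1, 8, 7]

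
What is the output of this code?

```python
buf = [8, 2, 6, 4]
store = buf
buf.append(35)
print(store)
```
[8, 2, 6, 4, 35]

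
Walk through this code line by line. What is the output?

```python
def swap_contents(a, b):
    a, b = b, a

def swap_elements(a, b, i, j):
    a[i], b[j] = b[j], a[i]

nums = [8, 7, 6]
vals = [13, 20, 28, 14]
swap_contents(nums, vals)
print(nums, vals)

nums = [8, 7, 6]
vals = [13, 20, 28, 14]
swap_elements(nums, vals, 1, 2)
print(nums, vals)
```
[8, 7, 6] [13, 20, 28, 14]
[8, 28, 6] [13, 20, 7, 14]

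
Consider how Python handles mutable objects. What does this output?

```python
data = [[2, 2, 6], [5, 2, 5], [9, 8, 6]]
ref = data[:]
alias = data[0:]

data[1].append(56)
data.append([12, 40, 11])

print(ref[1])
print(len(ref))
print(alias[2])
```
[5, 2, 5, 56]
3
[9, 8, 6]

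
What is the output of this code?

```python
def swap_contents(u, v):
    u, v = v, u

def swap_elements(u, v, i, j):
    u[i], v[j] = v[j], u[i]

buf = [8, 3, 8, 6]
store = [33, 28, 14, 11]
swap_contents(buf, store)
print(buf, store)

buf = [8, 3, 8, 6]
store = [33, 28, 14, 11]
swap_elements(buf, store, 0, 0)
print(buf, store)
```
[8, 3, 8, 6] [33, 28, 14, 11]
[33, 3, 8, 6] [8, 28, 14, 11]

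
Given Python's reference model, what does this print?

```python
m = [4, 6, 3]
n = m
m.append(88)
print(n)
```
[4, 6, 3, 88]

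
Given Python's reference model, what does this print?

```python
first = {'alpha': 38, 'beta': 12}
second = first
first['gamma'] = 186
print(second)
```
{'alpha': 38, 'beta': 12, 'gamma': 186}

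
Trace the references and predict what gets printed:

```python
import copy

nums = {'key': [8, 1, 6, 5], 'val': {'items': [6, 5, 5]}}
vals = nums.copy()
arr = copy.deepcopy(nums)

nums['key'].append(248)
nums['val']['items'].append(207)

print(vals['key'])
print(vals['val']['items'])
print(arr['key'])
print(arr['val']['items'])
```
[8, 1, 6, 5, 248]
[6, 5, 5, 207]
[8, 1, 6, 5]
[6, 5, 5]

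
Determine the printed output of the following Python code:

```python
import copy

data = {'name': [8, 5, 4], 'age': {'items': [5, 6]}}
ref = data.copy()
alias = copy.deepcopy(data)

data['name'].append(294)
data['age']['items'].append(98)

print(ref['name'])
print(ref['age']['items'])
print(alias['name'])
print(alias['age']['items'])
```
[8, 5, 4, 294]
[5, 6, 98]
[8, 5, 4]
[5, 6]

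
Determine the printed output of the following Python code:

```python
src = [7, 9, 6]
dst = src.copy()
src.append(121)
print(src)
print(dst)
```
[7, 9, 6, 121]
[7, 9, 6]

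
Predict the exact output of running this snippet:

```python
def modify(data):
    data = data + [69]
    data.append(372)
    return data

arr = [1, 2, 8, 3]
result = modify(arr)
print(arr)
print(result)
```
[1, 2, 8, 3]
[1, 2, 8, 3, 69, 372]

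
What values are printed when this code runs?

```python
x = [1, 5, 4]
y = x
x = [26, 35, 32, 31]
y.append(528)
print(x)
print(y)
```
[26, 35, 32, 31]
[1, 5, 4, 528]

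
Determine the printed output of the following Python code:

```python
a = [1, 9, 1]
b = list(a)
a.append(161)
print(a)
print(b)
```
[1, 9, 1, 161]
[1, 9, 1]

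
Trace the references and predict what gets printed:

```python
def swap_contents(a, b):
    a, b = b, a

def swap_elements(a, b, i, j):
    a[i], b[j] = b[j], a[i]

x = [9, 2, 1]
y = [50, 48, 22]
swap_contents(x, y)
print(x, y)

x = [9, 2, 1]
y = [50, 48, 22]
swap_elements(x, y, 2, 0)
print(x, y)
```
[9, 2, 1] [50, 48, 22]
[9, 2, 50] [1, 48, 22]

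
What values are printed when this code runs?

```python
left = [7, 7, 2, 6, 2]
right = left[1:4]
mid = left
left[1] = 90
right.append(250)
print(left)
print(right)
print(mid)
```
[7, 90, 2, 6, 2]
[7, 2, 6, 250]
[7, 90, 2, 6, 2]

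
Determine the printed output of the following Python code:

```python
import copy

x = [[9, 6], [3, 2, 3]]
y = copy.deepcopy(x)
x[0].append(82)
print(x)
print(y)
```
[[9, 6, 82], [3, 2, 3]]
[[9, 6], [3, 2, 3]]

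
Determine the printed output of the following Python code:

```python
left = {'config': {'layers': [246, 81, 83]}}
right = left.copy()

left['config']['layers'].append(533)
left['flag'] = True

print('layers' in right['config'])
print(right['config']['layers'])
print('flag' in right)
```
True
[246, 81, 83, 533]
False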